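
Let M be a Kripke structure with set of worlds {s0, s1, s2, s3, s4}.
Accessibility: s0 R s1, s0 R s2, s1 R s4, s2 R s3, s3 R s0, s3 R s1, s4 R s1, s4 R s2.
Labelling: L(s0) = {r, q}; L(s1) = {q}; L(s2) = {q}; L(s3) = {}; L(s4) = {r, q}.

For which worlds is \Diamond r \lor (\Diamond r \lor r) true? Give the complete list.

Let φ = \Diamond r \lor (\Diamond r \lor r). Evaluate φ at each world:
  s0 (successors {s1, s2}): φ is true.
  s1 (successors {s4}): φ is true.
  s2 (successors {s3}): φ is false.
  s3 (successors {s0, s1}): φ is true.
  s4 (successors {s1, s2}): φ is true.
For instance, at s3:
  At s3: \Diamond r is true, \Diamond r \lor r is true, so \Diamond r \lor (\Diamond r \lor r) is true.
    At s3: \Diamond r requires r at some successor in {s0, s1}.
      r holds at s0, so \Diamond r is true at s3.
    At s3: \Diamond r is true, r is false, so \Diamond r \lor r is true.
      At s3: \Diamond r requires r at some successor in {s0, s1}.
        r holds at s0, so \Diamond r is true at s3.
Satisfying worlds: {s0, s1, s3, s4}

s0, s1, s3, s4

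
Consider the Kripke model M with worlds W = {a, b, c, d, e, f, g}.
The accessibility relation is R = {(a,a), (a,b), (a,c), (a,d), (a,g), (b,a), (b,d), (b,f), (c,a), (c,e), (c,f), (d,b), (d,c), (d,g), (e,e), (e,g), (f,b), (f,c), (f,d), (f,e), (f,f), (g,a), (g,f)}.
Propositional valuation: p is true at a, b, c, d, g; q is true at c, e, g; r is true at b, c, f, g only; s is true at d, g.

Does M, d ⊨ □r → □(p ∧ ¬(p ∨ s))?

At d: □r is true, □(p ∧ ¬(p ∨ s)) is false, so □r → □(p ∧ ¬(p ∨ s)) is false.
  At d: □r requires r at every successor {b, c, g}.
    At b: r is true.
    At c: r is true.
    At g: r is true.
  So □r is true at d.
  At d: □(p ∧ ¬(p ∨ s)) requires p ∧ ¬(p ∨ s) at every successor {b, c, g}.
    p ∧ ¬(p ∨ s) fails at b, so □(p ∧ ¬(p ∨ s)) is false at d.

No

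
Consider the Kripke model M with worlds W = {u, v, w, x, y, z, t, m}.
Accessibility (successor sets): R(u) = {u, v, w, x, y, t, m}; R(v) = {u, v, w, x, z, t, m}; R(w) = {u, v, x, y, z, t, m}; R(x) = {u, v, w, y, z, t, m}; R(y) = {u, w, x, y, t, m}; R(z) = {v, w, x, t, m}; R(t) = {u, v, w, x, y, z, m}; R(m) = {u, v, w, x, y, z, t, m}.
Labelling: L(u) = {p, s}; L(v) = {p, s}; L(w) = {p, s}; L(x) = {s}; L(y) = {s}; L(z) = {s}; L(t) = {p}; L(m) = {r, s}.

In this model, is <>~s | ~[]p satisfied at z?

Yes

At z: <>~s is true, ~[]p is true, so <>~s | ~[]p is true.
  At z: <>~s requires ~s at some successor in {v, w, x, t, m}.
    ~s holds at t, so <>~s is true at z.
  At z: []p is false, so ~[]p is true.
    At z: []p requires p at every successor {v, w, x, t, m}.
      p fails at x, so []p is false at z.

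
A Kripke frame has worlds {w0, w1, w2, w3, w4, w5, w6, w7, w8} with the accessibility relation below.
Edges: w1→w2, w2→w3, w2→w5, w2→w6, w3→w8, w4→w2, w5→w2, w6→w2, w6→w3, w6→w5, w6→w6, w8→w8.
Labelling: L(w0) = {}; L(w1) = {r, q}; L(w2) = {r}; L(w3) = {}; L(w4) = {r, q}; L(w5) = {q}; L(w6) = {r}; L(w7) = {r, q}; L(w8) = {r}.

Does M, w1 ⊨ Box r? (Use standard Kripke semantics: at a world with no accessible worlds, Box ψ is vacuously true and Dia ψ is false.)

Yes

At w1: Box r requires r at every successor {w2}.
  At w2: r is true.
So Box r is true at w1.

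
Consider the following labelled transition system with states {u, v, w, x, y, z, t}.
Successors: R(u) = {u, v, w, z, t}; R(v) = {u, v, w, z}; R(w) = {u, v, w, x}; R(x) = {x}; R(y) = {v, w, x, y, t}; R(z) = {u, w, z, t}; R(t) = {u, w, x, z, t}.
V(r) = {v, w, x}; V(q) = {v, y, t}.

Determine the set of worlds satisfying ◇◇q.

u, v, w, y, z, t

Let φ = ◇◇q. Evaluate φ at each world:
  u (successors {u, v, w, z, t}): φ is true.
  v (successors {u, v, w, z}): φ is true.
  w (successors {u, v, w, x}): φ is true.
  x (successors {x}): φ is false.
  y (successors {v, w, x, y, t}): φ is true.
  z (successors {u, w, z, t}): φ is true.
  t (successors {u, w, x, z, t}): φ is true.
For instance, at t:
  At t: ◇◇q requires ◇q at some successor in {u, w, x, z, t}.
    ◇q holds at u, so ◇◇q is true at t.
      At u: ◇q requires q at some successor in {u, v, w, z, t}.
        q holds at v, so ◇q is true at u.
Satisfying worlds: {u, v, w, y, z, t}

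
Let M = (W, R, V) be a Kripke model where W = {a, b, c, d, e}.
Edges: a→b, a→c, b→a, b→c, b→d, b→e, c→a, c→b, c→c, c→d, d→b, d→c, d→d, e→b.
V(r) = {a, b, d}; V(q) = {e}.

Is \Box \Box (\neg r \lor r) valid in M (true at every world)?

Let φ = \Box \Box (\neg r \lor r). Evaluate φ at each world:
  a (successors {b, c}): φ is true.
  b (successors {a, c, d, e}): φ is true.
  c (successors {a, b, c, d}): φ is true.
  d (successors {b, c, d}): φ is true.
  e (successors {b}): φ is true.
For instance, at c:
  At c: \Box \Box (\neg r \lor r) requires \Box (\neg r \lor r) at every successor {a, b, c, d}.
    At a: \Box (\neg r \lor r) is true.
    At b: \Box (\neg r \lor r) is true.
    At c: \Box (\neg r \lor r) is true.
    At d: \Box (\neg r \lor r) is true.
  So \Box \Box (\neg r \lor r) is true at c.

Yes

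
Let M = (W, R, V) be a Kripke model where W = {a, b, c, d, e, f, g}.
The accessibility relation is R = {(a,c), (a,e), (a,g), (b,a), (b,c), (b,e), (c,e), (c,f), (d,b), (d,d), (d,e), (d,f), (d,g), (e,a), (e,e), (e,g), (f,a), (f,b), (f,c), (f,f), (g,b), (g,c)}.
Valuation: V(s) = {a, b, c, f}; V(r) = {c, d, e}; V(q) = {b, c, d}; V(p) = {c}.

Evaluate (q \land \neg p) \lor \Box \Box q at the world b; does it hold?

Recall that \Box ψ holds at a world iff ψ holds at every accessible world, and \Diamond ψ holds iff ψ holds at some accessible world.
At b: q \land \neg p is true, \Box \Box q is false, so (q \land \neg p) \lor \Box \Box q is true.
  At b: \Box \Box q requires \Box q at every successor {a, c, e}.
    \Box q fails at a, so \Box \Box q is false at b.
      At a: \Box q requires q at every successor {c, e, g}.
        q fails at e, so \Box q is false at a.

Yes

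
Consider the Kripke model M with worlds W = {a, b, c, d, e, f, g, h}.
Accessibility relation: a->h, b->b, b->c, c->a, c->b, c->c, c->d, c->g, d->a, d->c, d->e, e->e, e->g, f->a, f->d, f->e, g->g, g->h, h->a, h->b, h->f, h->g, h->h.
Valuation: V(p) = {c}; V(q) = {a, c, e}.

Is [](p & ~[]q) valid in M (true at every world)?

Recall that []ψ holds at a world iff ψ holds at every accessible world, and <>ψ holds iff ψ holds at some accessible world.
Let φ = [](p & ~[]q). Evaluate φ at each world:
  a (successors {h}): φ is false.
  b (successors {b, c}): φ is false.
  c (successors {a, b, c, d, g}): φ is false.
  d (successors {a, c, e}): φ is false.
  e (successors {e, g}): φ is false.
  f (successors {a, d, e}): φ is false.
  g (successors {g, h}): φ is false.
  h (successors {a, b, f, g, h}): φ is false.
Detail at a (counterexample):
  At a: [](p & ~[]q) requires p & ~[]q at every successor {h}.
    p & ~[]q fails at h, so [](p & ~[]q) is false at a.
      At h: p is false, ~[]q is true, so p & ~[]q is false.

No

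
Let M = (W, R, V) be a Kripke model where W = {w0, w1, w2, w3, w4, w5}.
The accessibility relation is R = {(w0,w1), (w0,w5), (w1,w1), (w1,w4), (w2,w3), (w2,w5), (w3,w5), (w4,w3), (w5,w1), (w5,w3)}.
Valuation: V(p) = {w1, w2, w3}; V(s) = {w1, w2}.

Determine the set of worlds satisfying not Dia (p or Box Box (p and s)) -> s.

Let φ = not Dia (p or Box Box (p and s)) -> s. Evaluate φ at each world:
  w0 (successors {w1, w5}): φ is true.
  w1 (successors {w1, w4}): φ is true.
  w2 (successors {w3, w5}): φ is true.
  w3 (successors {w5}): φ is false.
  w4 (successors {w3}): φ is true.
  w5 (successors {w1, w3}): φ is true.
For instance, at w1:
  At w1: not Dia (p or Box Box (p and s)) is false, s is true, so not Dia (p or Box Box (p and s)) -> s is true.
    At w1: Dia (p or Box Box (p and s)) is true, so not Dia (p or Box Box (p and s)) is false.
      At w1: Dia (p or Box Box (p and s)) requires p or Box Box (p and s) at some successor in {w1, w4}.
        p or Box Box (p and s) holds at w1, so Dia (p or Box Box (p and s)) is true at w1.
Satisfying worlds: {w0, w1, w2, w4, w5}

w0, w1, w2, w4, w5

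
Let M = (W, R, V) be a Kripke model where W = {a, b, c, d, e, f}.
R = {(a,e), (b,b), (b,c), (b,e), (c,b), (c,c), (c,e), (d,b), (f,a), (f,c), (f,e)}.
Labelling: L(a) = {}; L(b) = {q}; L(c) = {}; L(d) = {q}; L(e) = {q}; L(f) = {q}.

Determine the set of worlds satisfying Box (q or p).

Let φ = Box (q or p). Evaluate φ at each world:
  a (successors {e}): φ is true.
  b (successors {b, c, e}): φ is false.
  c (successors {b, c, e}): φ is false.
  d (successors {b}): φ is true.
  e (successors ∅): φ is true.
  f (successors {a, c, e}): φ is false.
For instance, at b:
  At b: Box (q or p) requires q or p at every successor {b, c, e}.
    q or p fails at c, so Box (q or p) is false at b.
Satisfying worlds: {a, d, e}

a, d, e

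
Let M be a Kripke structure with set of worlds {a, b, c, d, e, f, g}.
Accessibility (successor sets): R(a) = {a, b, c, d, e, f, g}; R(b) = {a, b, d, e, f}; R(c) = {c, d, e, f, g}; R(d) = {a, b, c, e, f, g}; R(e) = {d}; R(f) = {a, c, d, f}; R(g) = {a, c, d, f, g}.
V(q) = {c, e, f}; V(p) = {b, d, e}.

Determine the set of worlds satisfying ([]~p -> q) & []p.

Recall that []ψ holds at a world iff ψ holds at every accessible world, and <>ψ holds iff ψ holds at some accessible world.
Let φ = ([]~p -> q) & []p. Evaluate φ at each world:
  a (successors {a, b, c, d, e, f, g}): φ is false.
  b (successors {a, b, d, e, f}): φ is false.
  c (successors {c, d, e, f, g}): φ is false.
  d (successors {a, b, c, e, f, g}): φ is false.
  e (successors {d}): φ is true.
  f (successors {a, c, d, f}): φ is false.
  g (successors {a, c, d, f, g}): φ is false.
For instance, at e:
  At e: []~p -> q is true, []p is true, so ([]~p -> q) & []p is true.
    At e: []~p is false, q is true, so []~p -> q is true.
      At e: []~p requires ~p at every successor {d}.
        ~p fails at d, so []~p is false at e.
    At e: []p requires p at every successor {d}.
      At d: p is true.
    So []p is true at e.
Satisfying worlds: {e}

e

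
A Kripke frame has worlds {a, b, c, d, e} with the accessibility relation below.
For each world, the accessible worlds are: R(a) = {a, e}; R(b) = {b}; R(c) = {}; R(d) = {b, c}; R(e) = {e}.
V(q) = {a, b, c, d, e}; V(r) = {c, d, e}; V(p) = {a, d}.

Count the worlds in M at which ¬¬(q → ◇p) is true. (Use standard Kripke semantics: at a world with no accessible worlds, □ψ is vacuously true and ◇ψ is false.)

1

Let φ = ¬¬(q → ◇p). Evaluate φ at each world:
  a (successors {a, e}): φ is true.
  b (successors {b}): φ is false.
  c (successors ∅): φ is false.
  d (successors {b, c}): φ is false.
  e (successors {e}): φ is false.
For instance, at d:
  At d: ¬(q → ◇p) is true, so ¬¬(q → ◇p) is false.
    At d: q → ◇p is false, so ¬(q → ◇p) is true.
      At d: q is true, ◇p is false, so q → ◇p is false.
Satisfying worlds: {a}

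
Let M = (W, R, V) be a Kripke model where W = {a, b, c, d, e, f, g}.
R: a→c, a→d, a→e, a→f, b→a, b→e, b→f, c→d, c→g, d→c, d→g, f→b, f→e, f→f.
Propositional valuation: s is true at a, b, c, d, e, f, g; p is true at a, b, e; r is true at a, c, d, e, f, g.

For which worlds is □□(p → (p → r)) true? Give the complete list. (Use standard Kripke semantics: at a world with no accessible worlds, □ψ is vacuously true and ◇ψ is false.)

Let φ = □□(p → (p → r)). Evaluate φ at each world:
  a (successors {c, d, e, f}): φ is false.
  b (successors {a, e, f}): φ is false.
  c (successors {d, g}): φ is true.
  d (successors {c, g}): φ is true.
  e (successors ∅): φ is true.
  f (successors {b, e, f}): φ is false.
  g (successors ∅): φ is true.
For instance, at b:
  At b: □□(p → (p → r)) requires □(p → (p → r)) at every successor {a, e, f}.
    □(p → (p → r)) fails at f, so □□(p → (p → r)) is false at b.
      At f: □(p → (p → r)) requires p → (p → r) at every successor {b, e, f}.
        p → (p → r) fails at b, so □(p → (p → r)) is false at f.
Satisfying worlds: {c, d, e, g}

c, d, e, g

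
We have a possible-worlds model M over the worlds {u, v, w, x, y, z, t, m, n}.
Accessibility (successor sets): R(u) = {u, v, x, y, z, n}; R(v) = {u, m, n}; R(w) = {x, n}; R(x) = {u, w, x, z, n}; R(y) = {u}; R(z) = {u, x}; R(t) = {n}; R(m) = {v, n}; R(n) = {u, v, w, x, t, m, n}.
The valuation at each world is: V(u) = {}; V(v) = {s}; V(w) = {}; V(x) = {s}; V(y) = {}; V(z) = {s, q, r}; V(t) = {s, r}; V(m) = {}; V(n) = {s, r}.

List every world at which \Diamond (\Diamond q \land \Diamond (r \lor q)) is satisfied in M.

Let φ = \Diamond (\Diamond q \land \Diamond (r \lor q)). Evaluate φ at each world:
  u (successors {u, v, x, y, z, n}): φ is true.
  v (successors {u, m, n}): φ is true.
  w (successors {x, n}): φ is true.
  x (successors {u, w, x, z, n}): φ is true.
  y (successors {u}): φ is true.
  z (successors {u, x}): φ is true.
  t (successors {n}): φ is false.
  m (successors {v, n}): φ is false.
  n (successors {u, v, w, x, t, m, n}): φ is true.
For instance, at v:
  At v: \Diamond (\Diamond q \land \Diamond (r \lor q)) requires \Diamond q \land \Diamond (r \lor q) at some successor in {u, m, n}.
    \Diamond q \land \Diamond (r \lor q) holds at u, so \Diamond (\Diamond q \land \Diamond (r \lor q)) is true at v.
      At u: \Diamond q is true, \Diamond (r \lor q) is true, so \Diamond q \land \Diamond (r \lor q) is true.
Satisfying worlds: {u, v, w, x, y, z, n}

u, v, w, x, y, z, n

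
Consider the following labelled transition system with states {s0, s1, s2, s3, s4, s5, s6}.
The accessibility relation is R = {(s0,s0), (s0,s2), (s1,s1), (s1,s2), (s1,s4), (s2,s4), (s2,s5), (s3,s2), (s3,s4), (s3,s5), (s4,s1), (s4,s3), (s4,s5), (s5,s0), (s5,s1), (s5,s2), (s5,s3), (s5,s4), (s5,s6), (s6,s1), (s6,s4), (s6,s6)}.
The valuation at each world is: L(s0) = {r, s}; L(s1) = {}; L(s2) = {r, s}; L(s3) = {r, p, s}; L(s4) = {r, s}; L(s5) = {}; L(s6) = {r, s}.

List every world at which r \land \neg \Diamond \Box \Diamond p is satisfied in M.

Let φ = r \land \neg \Diamond \Box \Diamond p. Evaluate φ at each world:
  s0 (successors {s0, s2}): φ is false.
  s1 (successors {s1, s2, s4}): φ is false.
  s2 (successors {s4, s5}): φ is true.
  s3 (successors {s2, s4, s5}): φ is false.
  s4 (successors {s1, s3, s5}): φ is true.
  s5 (successors {s0, s1, s2, s3, s4, s6}): φ is false.
  s6 (successors {s1, s4, s6}): φ is true.
For instance, at s6:
  At s6: r is true, \neg \Diamond \Box \Diamond p is true, so r \land \neg \Diamond \Box \Diamond p is true.
    At s6: \Diamond \Box \Diamond p is false, so \neg \Diamond \Box \Diamond p is true.
      At s6: \Diamond \Box \Diamond p requires \Box \Diamond p at some successor in {s1, s4, s6}.
        At s1: \Box \Diamond p is false.
        At s4: \Box \Diamond p is false.
        At s6: \Box \Diamond p is false.
      So \Diamond \Box \Diamond p is false at s6.
Satisfying worlds: {s2, s4, s6}

s2, s4, s6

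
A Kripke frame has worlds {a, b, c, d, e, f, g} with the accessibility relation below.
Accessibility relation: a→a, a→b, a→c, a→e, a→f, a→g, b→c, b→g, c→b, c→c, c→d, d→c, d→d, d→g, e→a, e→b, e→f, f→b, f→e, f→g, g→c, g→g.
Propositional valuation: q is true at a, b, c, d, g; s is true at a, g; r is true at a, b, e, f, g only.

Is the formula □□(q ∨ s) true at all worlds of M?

No

Let φ = □□(q ∨ s). Evaluate φ at each world:
  a (successors {a, b, c, e, f, g}): φ is false.
  b (successors {c, g}): φ is true.
  c (successors {b, c, d}): φ is true.
  d (successors {c, d, g}): φ is true.
  e (successors {a, b, f}): φ is false.
  f (successors {b, e, g}): φ is false.
  g (successors {c, g}): φ is true.
Detail at a (counterexample):
  At a: □□(q ∨ s) requires □(q ∨ s) at every successor {a, b, c, e, f, g}.
    □(q ∨ s) fails at a, so □□(q ∨ s) is false at a.
      At a: □(q ∨ s) requires q ∨ s at every successor {a, b, c, e, f, g}.
        q ∨ s fails at e, so □(q ∨ s) is false at a.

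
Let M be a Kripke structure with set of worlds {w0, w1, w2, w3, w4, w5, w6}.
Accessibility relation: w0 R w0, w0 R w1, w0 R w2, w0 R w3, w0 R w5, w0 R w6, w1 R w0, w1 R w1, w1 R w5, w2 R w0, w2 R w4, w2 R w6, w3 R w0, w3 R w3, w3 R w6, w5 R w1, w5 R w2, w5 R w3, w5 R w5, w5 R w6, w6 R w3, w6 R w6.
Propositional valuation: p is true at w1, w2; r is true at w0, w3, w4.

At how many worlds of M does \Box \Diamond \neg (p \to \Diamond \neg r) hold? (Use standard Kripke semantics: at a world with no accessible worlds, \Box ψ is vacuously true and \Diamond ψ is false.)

Let φ = \Box \Diamond \neg (p \to \Diamond \neg r). Evaluate φ at each world:
  w0 (successors {w0, w1, w2, w3, w5, w6}): φ is false.
  w1 (successors {w0, w1, w5}): φ is false.
  w2 (successors {w0, w4, w6}): φ is false.
  w3 (successors {w0, w3, w6}): φ is false.
  w4 (successors ∅): φ is true.
  w5 (successors {w1, w2, w3, w5, w6}): φ is false.
  w6 (successors {w3, w6}): φ is false.
For instance, at w2:
  At w2: \Box \Diamond \neg (p \to \Diamond \neg r) requires \Diamond \neg (p \to \Diamond \neg r) at every successor {w0, w4, w6}.
    \Diamond \neg (p \to \Diamond \neg r) fails at w0, so \Box \Diamond \neg (p \to \Diamond \neg r) is false at w2.
      At w0: \Diamond \neg (p \to \Diamond \neg r) requires \neg (p \to \Diamond \neg r) at some successor in {w0, w1, w2, w3, w5, w6}.
        At w0: \neg (p \to \Diamond \neg r) is false.
        At w1: \neg (p \to \Diamond \neg r) is false.
        At w2: \neg (p \to \Diamond \neg r) is false.
        At w3: \neg (p \to \Diamond \neg r) is false.
        At w5: \neg (p \to \Diamond \neg r) is false.
        At w6: \neg (p \to \Diamond \neg r) is false.
      So \Diamond \neg (p \to \Diamond \neg r) is false at w0.
Satisfying worlds: {w4}

1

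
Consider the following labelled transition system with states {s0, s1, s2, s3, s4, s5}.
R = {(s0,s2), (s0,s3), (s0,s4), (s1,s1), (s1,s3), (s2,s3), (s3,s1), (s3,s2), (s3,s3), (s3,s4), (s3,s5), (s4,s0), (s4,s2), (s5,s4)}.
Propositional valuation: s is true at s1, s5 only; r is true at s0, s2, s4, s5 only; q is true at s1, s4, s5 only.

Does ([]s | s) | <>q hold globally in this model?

No

Let φ = ([]s | s) | <>q. Evaluate φ at each world:
  s0 (successors {s2, s3, s4}): φ is true.
  s1 (successors {s1, s3}): φ is true.
  s2 (successors {s3}): φ is false.
  s3 (successors {s1, s2, s3, s4, s5}): φ is true.
  s4 (successors {s0, s2}): φ is false.
  s5 (successors {s4}): φ is true.
Detail at s2 (counterexample):
  At s2: []s | s is false, <>q is false, so ([]s | s) | <>q is false.
    At s2: []s is false, s is false, so []s | s is false.
      At s2: []s requires s at every successor {s3}.
        s fails at s3, so []s is false at s2.
    At s2: <>q requires q at some successor in {s3}.
      At s3: q is false.
    So <>q is false at s2.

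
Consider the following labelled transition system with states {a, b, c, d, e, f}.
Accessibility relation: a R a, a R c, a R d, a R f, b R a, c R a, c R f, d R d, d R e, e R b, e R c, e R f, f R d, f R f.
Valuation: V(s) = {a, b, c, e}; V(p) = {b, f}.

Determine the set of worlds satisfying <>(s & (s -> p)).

Let φ = <>(s & (s -> p)). Evaluate φ at each world:
  a (successors {a, c, d, f}): φ is false.
  b (successors {a}): φ is false.
  c (successors {a, f}): φ is false.
  d (successors {d, e}): φ is false.
  e (successors {b, c, f}): φ is true.
  f (successors {d, f}): φ is false.
For instance, at b:
  At b: <>(s & (s -> p)) requires s & (s -> p) at some successor in {a}.
    At a: s & (s -> p) is false.
  So <>(s & (s -> p)) is false at b.
Satisfying worlds: {e}

e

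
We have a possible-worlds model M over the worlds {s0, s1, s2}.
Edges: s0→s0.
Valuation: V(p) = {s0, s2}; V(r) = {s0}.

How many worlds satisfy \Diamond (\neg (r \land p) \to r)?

Recall that \Diamond ψ holds at a world iff ψ holds at some accessible world.
Let φ = \Diamond (\neg (r \land p) \to r). Evaluate φ at each world:
  s0 (successors {s0}): φ is true.
  s1 (successors ∅): φ is false.
  s2 (successors ∅): φ is false.
For instance, at s0:
  At s0: \Diamond (\neg (r \land p) \to r) requires \neg (r \land p) \to r at some successor in {s0}.
    \neg (r \land p) \to r holds at s0, so \Diamond (\neg (r \land p) \to r) is true at s0.
Satisfying worlds: {s0}

1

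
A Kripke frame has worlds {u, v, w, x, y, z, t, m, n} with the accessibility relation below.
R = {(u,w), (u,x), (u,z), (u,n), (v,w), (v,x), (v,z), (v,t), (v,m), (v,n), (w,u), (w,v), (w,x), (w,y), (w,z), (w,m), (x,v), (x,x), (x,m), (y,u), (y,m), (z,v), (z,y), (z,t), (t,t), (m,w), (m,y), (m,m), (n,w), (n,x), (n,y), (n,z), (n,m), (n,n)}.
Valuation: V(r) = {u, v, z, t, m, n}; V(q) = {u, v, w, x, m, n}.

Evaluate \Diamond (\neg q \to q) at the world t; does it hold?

No

At t: \Diamond (\neg q \to q) requires \neg q \to q at some successor in {t}.
  At t: \neg q \to q is false.
So \Diamond (\neg q \to q) is false at t.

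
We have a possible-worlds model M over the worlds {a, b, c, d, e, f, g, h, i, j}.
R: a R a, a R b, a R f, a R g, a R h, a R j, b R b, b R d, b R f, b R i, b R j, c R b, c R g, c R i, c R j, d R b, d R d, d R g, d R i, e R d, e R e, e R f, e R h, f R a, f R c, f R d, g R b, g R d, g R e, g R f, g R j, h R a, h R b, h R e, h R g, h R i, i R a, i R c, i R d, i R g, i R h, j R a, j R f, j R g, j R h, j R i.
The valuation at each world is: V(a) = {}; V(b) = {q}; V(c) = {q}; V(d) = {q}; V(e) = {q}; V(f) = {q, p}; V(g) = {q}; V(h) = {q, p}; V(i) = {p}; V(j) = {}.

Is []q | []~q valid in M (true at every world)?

Let φ = []q | []~q. Evaluate φ at each world:
  a (successors {a, b, f, g, h, j}): φ is false.
  b (successors {b, d, f, i, j}): φ is false.
  c (successors {b, g, i, j}): φ is false.
  d (successors {b, d, g, i}): φ is false.
  e (successors {d, e, f, h}): φ is true.
  f (successors {a, c, d}): φ is false.
  g (successors {b, d, e, f, j}): φ is false.
  h (successors {a, b, e, g, i}): φ is false.
  i (successors {a, c, d, g, h}): φ is false.
  j (successors {a, f, g, h, i}): φ is false.
Detail at a (counterexample):
  At a: []q is false, []~q is false, so []q | []~q is false.
    At a: []q requires q at every successor {a, b, f, g, h, j}.
      q fails at a, so []q is false at a.
    At a: []~q requires ~q at every successor {a, b, f, g, h, j}.
      ~q fails at b, so []~q is false at a.

No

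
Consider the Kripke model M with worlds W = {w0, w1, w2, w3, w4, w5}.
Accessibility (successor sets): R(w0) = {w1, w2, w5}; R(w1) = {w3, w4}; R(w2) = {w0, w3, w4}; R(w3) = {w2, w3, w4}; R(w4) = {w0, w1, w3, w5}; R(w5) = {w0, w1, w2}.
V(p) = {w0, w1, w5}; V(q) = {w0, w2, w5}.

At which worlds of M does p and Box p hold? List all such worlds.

none

Let φ = p and Box p. Evaluate φ at each world:
  w0 (successors {w1, w2, w5}): φ is false.
  w1 (successors {w3, w4}): φ is false.
  w2 (successors {w0, w3, w4}): φ is false.
  w3 (successors {w2, w3, w4}): φ is false.
  w4 (successors {w0, w1, w3, w5}): φ is false.
  w5 (successors {w0, w1, w2}): φ is false.
For instance, at w2:
  At w2: p is false, Box p is false, so p and Box p is false.
    At w2: Box p requires p at every successor {w0, w3, w4}.
      p fails at w3, so Box p is false at w2.
Satisfying worlds: none.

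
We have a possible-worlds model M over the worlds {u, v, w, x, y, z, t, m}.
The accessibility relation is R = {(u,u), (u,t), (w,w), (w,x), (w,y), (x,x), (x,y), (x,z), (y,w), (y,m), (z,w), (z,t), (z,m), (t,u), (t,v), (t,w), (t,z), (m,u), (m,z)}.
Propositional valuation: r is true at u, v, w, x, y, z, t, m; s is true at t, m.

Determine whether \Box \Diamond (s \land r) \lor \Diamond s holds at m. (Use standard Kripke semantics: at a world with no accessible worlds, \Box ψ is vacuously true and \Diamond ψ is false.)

At m: \Box \Diamond (s \land r) is true, \Diamond s is false, so \Box \Diamond (s \land r) \lor \Diamond s is true.
  At m: \Box \Diamond (s \land r) requires \Diamond (s \land r) at every successor {u, z}.
      At u: \Diamond (s \land r) requires s \land r at some successor in {u, t}.
        s \land r holds at t, so \Diamond (s \land r) is true at u.
      At z: \Diamond (s \land r) requires s \land r at some successor in {w, t, m}.
        s \land r holds at t, so \Diamond (s \land r) is true at z.
  So \Box \Diamond (s \land r) is true at m.
  At m: \Diamond s requires s at some successor in {u, z}.
    At u: s is false.
    At z: s is false.
  So \Diamond s is false at m.

Yes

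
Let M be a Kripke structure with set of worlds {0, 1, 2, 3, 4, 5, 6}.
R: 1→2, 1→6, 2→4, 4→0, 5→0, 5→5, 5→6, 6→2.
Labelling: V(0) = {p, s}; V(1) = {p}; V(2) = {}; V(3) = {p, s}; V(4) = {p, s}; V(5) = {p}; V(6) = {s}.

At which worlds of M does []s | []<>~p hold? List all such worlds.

Recall that []ψ holds at a world iff ψ holds at every accessible world, and <>ψ holds iff ψ holds at some accessible world.
Let φ = []s | []<>~p. Evaluate φ at each world:
  0 (successors ∅): φ is true.
  1 (successors {2, 6}): φ is false.
  2 (successors {4}): φ is true.
  3 (successors ∅): φ is true.
  4 (successors {0}): φ is true.
  5 (successors {0, 5, 6}): φ is false.
  6 (successors {2}): φ is false.
For instance, at 1:
  At 1: []s is false, []<>~p is false, so []s | []<>~p is false.
    At 1: []s requires s at every successor {2, 6}.
      s fails at 2, so []s is false at 1.
    At 1: []<>~p requires <>~p at every successor {2, 6}.
      <>~p fails at 2, so []<>~p is false at 1.
Satisfying worlds: {0, 2, 3, 4}

0, 2, 3, 4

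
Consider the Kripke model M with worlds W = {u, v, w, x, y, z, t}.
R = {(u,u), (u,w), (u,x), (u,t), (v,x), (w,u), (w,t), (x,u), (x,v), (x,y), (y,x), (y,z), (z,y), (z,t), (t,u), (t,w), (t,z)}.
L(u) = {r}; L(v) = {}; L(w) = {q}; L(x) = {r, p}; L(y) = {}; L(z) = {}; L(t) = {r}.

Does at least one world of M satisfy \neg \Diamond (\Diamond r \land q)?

Let φ = \neg \Diamond (\Diamond r \land q). Evaluate φ at each world:
  u (successors {u, w, x, t}): φ is false.
  v (successors {x}): φ is true.
  w (successors {u, t}): φ is true.
  x (successors {u, v, y}): φ is true.
  y (successors {x, z}): φ is true.
  z (successors {y, t}): φ is true.
  t (successors {u, w, z}): φ is false.
Detail at v (witness):
  At v: \Diamond (\Diamond r \land q) is false, so \neg \Diamond (\Diamond r \land q) is true.
    At v: \Diamond (\Diamond r \land q) requires \Diamond r \land q at some successor in {x}.
      At x: \Diamond r \land q is false.
    So \Diamond (\Diamond r \land q) is false at v.

Yes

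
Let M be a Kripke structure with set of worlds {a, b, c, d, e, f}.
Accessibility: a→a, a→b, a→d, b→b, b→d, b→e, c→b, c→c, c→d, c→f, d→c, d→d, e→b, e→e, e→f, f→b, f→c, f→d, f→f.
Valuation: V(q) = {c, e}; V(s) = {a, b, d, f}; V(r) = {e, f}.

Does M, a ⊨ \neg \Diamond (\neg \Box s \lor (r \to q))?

At a: \Diamond (\neg \Box s \lor (r \to q)) is true, so \neg \Diamond (\neg \Box s \lor (r \to q)) is false.
  At a: \Diamond (\neg \Box s \lor (r \to q)) requires \neg \Box s \lor (r \to q) at some successor in {a, b, d}.
    \neg \Box s \lor (r \to q) holds at a, so \Diamond (\neg \Box s \lor (r \to q)) is true at a.
      At a: \neg \Box s is false, r \to q is true, so \neg \Box s \lor (r \to q) is true.

No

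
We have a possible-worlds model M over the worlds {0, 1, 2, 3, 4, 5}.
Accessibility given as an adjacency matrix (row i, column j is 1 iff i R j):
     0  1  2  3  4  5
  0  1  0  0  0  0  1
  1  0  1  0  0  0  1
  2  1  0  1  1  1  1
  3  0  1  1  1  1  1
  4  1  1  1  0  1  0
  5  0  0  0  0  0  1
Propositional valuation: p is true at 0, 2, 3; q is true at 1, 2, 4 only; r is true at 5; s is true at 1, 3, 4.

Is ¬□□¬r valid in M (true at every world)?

Let φ = ¬□□¬r. Evaluate φ at each world:
  0 (successors {0, 5}): φ is true.
  1 (successors {1, 5}): φ is true.
  2 (successors {0, 2, 3, 4, 5}): φ is true.
  3 (successors {1, 2, 3, 4, 5}): φ is true.
  4 (successors {0, 1, 2, 4}): φ is true.
  5 (successors {5}): φ is true.
For instance, at 1:
  At 1: □□¬r is false, so ¬□□¬r is true.
    At 1: □□¬r requires □¬r at every successor {1, 5}.
      □¬r fails at 1, so □□¬r is false at 1.

Yes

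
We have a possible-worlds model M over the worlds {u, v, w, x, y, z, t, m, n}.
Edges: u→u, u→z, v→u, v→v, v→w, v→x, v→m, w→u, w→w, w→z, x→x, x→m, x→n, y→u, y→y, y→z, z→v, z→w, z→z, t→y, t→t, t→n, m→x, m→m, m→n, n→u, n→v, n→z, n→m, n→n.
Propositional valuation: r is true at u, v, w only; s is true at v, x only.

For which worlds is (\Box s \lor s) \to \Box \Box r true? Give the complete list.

Let φ = (\Box s \lor s) \to \Box \Box r. Evaluate φ at each world:
  u (successors {u, z}): φ is true.
  v (successors {u, v, w, x, m}): φ is false.
  w (successors {u, w, z}): φ is true.
  x (successors {x, m, n}): φ is false.
  y (successors {u, y, z}): φ is true.
  z (successors {v, w, z}): φ is true.
  t (successors {y, t, n}): φ is true.
  m (successors {x, m, n}): φ is true.
  n (successors {u, v, z, m, n}): φ is true.
For instance, at u:
  At u: \Box s \lor s is false, \Box \Box r is false, so (\Box s \lor s) \to \Box \Box r is true.
    At u: \Box s is false, s is false, so \Box s \lor s is false.
      At u: \Box s requires s at every successor {u, z}.
        s fails at u, so \Box s is false at u.
    At u: \Box \Box r requires \Box r at every successor {u, z}.
      \Box r fails at u, so \Box \Box r is false at u.
Satisfying worlds: {u, w, y, z, t, m, n}

u, w, y, z, t, m, n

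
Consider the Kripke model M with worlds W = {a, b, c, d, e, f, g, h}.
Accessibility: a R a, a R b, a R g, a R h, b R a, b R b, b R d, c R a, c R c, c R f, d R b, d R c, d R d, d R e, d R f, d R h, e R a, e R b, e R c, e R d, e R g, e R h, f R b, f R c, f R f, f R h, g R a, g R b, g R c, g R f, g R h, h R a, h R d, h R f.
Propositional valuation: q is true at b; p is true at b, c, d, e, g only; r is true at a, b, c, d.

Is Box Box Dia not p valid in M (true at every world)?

Recall that Box ψ holds at a world iff ψ holds at every accessible world, and Dia ψ holds iff ψ holds at some accessible world.
Let φ = Box Box Dia not p. Evaluate φ at each world:
  a (successors {a, b, g, h}): φ is true.
  b (successors {a, b, d}): φ is true.
  c (successors {a, c, f}): φ is true.
  d (successors {b, c, d, e, f, h}): φ is true.
  e (successors {a, b, c, d, g, h}): φ is true.
  f (successors {b, c, f, h}): φ is true.
  g (successors {a, b, c, f, h}): φ is true.
  h (successors {a, d, f}): φ is true.
For instance, at c:
  At c: Box Box Dia not p requires Box Dia not p at every successor {a, c, f}.
      At a: Box Dia not p requires Dia not p at every successor {a, b, g, h}.
        At a: Dia not p is true.
        At b: Dia not p is true.
        At g: Dia not p is true.
        At h: Dia not p is true.
      So Box Dia not p is true at a.
      At c: Box Dia not p requires Dia not p at every successor {a, c, f}.
        At a: Dia not p is true.
        At c: Dia not p is true.
        At f: Dia not p is true.
      So Box Dia not p is true at c.
      At f: Box Dia not p requires Dia not p at every successor {b, c, f, h}.
        At b: Dia not p is true.
        At c: Dia not p is true.
        At f: Dia not p is true.
        At h: Dia not p is true.
      So Box Dia not p is true at f.
  So Box Box Dia not p is true at c.

Yes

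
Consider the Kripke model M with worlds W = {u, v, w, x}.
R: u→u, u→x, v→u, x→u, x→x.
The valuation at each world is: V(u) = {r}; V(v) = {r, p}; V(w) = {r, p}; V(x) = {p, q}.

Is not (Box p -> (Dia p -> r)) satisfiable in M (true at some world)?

No

Let φ = not (Box p -> (Dia p -> r)). Evaluate φ at each world:
  u (successors {u, x}): φ is false.
  v (successors {u}): φ is false.
  w (successors ∅): φ is false.
  x (successors {u, x}): φ is false.
For instance, at x:
  At x: Box p -> (Dia p -> r) is true, so not (Box p -> (Dia p -> r)) is false.
    At x: Box p is false, Dia p -> r is false, so Box p -> (Dia p -> r) is true.
      At x: Box p requires p at every successor {u, x}.
        p fails at u, so Box p is false at x.
      At x: Dia p is true, r is false, so Dia p -> r is false.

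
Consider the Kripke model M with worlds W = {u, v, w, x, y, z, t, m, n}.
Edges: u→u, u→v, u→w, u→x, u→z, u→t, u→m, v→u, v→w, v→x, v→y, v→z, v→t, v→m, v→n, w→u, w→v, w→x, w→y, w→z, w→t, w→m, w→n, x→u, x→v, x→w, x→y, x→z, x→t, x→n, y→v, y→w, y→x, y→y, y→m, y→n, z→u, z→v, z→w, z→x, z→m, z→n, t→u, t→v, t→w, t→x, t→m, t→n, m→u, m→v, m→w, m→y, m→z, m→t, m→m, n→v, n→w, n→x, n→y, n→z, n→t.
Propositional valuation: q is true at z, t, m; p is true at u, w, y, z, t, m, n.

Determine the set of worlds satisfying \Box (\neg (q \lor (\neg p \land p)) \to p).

none

Recall that \Box ψ holds at a world iff ψ holds at every accessible world, and \Diamond ψ holds iff ψ holds at some accessible world.
Let φ = \Box (\neg (q \lor (\neg p \land p)) \to p). Evaluate φ at each world:
  u (successors {u, v, w, x, z, t, m}): φ is false.
  v (successors {u, w, x, y, z, t, m, n}): φ is false.
  w (successors {u, v, x, y, z, t, m, n}): φ is false.
  x (successors {u, v, w, y, z, t, n}): φ is false.
  y (successors {v, w, x, y, m, n}): φ is false.
  z (successors {u, v, w, x, m, n}): φ is false.
  t (successors {u, v, w, x, m, n}): φ is false.
  m (successors {u, v, w, y, z, t, m}): φ is false.
  n (successors {v, w, x, y, z, t}): φ is false.
For instance, at z:
  At z: \Box (\neg (q \lor (\neg p \land p)) \to p) requires \neg (q \lor (\neg p \land p)) \to p at every successor {u, v, w, x, m, n}.
    \neg (q \lor (\neg p \land p)) \to p fails at v, so \Box (\neg (q \lor (\neg p \land p)) \to p) is false at z.
Satisfying worlds: none.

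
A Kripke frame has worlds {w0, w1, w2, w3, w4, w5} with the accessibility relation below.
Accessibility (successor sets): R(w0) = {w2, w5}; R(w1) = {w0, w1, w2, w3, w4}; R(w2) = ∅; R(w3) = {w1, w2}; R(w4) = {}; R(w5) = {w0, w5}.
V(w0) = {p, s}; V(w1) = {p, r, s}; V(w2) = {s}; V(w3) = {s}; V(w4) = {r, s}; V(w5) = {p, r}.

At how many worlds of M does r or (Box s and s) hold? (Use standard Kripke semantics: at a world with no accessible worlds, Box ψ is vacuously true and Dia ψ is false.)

Let φ = r or (Box s and s). Evaluate φ at each world:
  w0 (successors {w2, w5}): φ is false.
  w1 (successors {w0, w1, w2, w3, w4}): φ is true.
  w2 (successors ∅): φ is true.
  w3 (successors {w1, w2}): φ is true.
  w4 (successors ∅): φ is true.
  w5 (successors {w0, w5}): φ is true.
For instance, at w1:
  At w1: r is true, Box s and s is true, so r or (Box s and s) is true.
    At w1: Box s is true, s is true, so Box s and s is true.
      At w1: Box s requires s at every successor {w0, w1, w2, w3, w4}.
        At w0: s is true.
        At w1: s is true.
        At w2: s is true.
        At w3: s is true.
        At w4: s is true.
      So Box s is true at w1.
Satisfying worlds: {w1, w2, w3, w4, w5}

5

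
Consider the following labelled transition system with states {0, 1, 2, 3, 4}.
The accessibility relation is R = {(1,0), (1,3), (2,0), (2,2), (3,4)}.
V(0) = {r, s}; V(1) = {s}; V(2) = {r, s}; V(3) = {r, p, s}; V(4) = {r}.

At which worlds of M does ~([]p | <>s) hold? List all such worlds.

Let φ = ~([]p | <>s). Evaluate φ at each world:
  0 (successors ∅): φ is false.
  1 (successors {0, 3}): φ is false.
  2 (successors {0, 2}): φ is false.
  3 (successors {4}): φ is true.
  4 (successors ∅): φ is false.
For instance, at 2:
  At 2: []p | <>s is true, so ~([]p | <>s) is false.
    At 2: []p is false, <>s is true, so []p | <>s is true.
      At 2: []p requires p at every successor {0, 2}.
        p fails at 0, so []p is false at 2.
      At 2: <>s requires s at some successor in {0, 2}.
        s holds at 0, so <>s is true at 2.
Satisfying worlds: {3}

3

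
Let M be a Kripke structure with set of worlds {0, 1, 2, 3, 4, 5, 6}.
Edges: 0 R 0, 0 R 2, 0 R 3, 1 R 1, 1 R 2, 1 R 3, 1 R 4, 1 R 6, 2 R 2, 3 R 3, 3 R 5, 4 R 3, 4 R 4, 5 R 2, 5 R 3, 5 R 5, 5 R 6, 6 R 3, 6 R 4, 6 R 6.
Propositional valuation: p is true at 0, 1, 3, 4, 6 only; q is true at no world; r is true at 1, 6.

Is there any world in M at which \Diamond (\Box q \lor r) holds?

Yes

Let φ = \Diamond (\Box q \lor r). Evaluate φ at each world:
  0 (successors {0, 2, 3}): φ is false.
  1 (successors {1, 2, 3, 4, 6}): φ is true.
  2 (successors {2}): φ is false.
  3 (successors {3, 5}): φ is false.
  4 (successors {3, 4}): φ is false.
  5 (successors {2, 3, 5, 6}): φ is true.
  6 (successors {3, 4, 6}): φ is true.
Detail at 1 (witness):
  At 1: \Diamond (\Box q \lor r) requires \Box q \lor r at some successor in {1, 2, 3, 4, 6}.
    \Box q \lor r holds at 1, so \Diamond (\Box q \lor r) is true at 1.
      At 1: \Box q is false, r is true, so \Box q \lor r is true.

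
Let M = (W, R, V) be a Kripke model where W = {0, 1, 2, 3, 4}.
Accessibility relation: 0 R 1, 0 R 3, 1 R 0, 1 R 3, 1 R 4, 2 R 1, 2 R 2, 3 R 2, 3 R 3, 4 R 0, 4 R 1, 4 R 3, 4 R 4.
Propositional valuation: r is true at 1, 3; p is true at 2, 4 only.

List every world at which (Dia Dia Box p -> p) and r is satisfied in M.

Recall that Box ψ holds at a world iff ψ holds at every accessible world, and Dia ψ holds iff ψ holds at some accessible world.
Let φ = (Dia Dia Box p -> p) and r. Evaluate φ at each world:
  0 (successors {1, 3}): φ is false.
  1 (successors {0, 3, 4}): φ is true.
  2 (successors {1, 2}): φ is false.
  3 (successors {2, 3}): φ is true.
  4 (successors {0, 1, 3, 4}): φ is false.
For instance, at 0:
  At 0: Dia Dia Box p -> p is true, r is false, so (Dia Dia Box p -> p) and r is false.
    At 0: Dia Dia Box p is false, p is false, so Dia Dia Box p -> p is true.
      At 0: Dia Dia Box p requires Dia Box p at some successor in {1, 3}.
        At 1: Dia Box p is false.
        At 3: Dia Box p is false.
      So Dia Dia Box p is false at 0.
Satisfying worlds: {1, 3}

1, 3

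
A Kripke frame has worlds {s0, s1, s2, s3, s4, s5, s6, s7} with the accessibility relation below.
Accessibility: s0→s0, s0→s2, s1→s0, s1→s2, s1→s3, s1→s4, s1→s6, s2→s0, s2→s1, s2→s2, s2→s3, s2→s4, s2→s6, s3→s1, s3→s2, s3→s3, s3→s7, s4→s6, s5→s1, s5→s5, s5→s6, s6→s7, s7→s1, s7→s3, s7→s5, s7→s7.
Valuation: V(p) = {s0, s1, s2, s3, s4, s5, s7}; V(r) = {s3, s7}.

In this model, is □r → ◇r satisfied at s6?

Yes

At s6: □r is true, ◇r is true, so □r → ◇r is true.
  At s6: □r requires r at every successor {s7}.
    At s7: r is true.
  So □r is true at s6.
  At s6: ◇r requires r at some successor in {s7}.
    r holds at s7, so ◇r is true at s6.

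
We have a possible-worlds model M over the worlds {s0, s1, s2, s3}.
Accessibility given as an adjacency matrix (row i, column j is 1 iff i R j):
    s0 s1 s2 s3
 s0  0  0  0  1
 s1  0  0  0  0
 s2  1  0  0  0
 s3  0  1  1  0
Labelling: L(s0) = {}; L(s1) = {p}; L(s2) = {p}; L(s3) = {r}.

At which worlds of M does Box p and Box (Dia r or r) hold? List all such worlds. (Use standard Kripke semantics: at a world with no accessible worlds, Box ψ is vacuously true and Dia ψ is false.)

s1

Recall that Box ψ holds at a world iff ψ holds at every accessible world, and Dia ψ holds iff ψ holds at some accessible world.
Let φ = Box p and Box (Dia r or r). Evaluate φ at each world:
  s0 (successors {s3}): φ is false.
  s1 (successors ∅): φ is true.
  s2 (successors {s0}): φ is false.
  s3 (successors {s1, s2}): φ is false.
For instance, at s0:
  At s0: Box p is false, Box (Dia r or r) is true, so Box p and Box (Dia r or r) is false.
    At s0: Box p requires p at every successor {s3}.
      p fails at s3, so Box p is false at s0.
    At s0: Box (Dia r or r) requires Dia r or r at every successor {s3}.
      At s3: Dia r or r is true.
    So Box (Dia r or r) is true at s0.
Satisfying worlds: {s1}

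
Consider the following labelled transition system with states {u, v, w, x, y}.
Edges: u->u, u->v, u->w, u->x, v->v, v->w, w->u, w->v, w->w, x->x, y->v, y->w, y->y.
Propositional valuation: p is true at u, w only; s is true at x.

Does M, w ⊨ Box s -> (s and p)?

Yes

At w: Box s is false, s and p is false, so Box s -> (s and p) is true.
  At w: Box s requires s at every successor {u, v, w}.
    s fails at u, so Box s is false at w.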